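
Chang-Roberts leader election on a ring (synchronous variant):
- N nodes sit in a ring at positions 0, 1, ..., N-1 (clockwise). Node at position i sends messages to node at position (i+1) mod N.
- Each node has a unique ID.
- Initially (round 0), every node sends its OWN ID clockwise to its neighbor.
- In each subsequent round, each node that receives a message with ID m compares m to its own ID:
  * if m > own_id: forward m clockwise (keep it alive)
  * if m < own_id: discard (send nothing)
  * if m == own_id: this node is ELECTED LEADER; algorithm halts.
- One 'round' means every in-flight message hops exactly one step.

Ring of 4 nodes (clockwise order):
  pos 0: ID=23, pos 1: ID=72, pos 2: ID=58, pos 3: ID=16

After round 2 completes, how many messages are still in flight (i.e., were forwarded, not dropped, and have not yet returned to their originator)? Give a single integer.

Round 1: pos1(id72) recv 23: drop; pos2(id58) recv 72: fwd; pos3(id16) recv 58: fwd; pos0(id23) recv 16: drop
Round 2: pos3(id16) recv 72: fwd; pos0(id23) recv 58: fwd
After round 2: 2 messages still in flight

Answer: 2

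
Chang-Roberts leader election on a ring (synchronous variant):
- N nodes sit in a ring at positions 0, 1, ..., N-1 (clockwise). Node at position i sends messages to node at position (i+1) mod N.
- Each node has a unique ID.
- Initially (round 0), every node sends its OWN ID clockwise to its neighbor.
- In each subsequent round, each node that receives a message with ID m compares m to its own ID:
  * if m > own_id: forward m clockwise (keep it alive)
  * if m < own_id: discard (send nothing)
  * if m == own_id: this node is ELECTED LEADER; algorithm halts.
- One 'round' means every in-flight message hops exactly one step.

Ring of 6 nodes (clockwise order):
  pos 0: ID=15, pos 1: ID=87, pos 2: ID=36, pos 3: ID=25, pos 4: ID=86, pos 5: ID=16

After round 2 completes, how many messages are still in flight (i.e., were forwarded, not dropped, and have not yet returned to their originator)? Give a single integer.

Answer: 2

Derivation:
Round 1: pos1(id87) recv 15: drop; pos2(id36) recv 87: fwd; pos3(id25) recv 36: fwd; pos4(id86) recv 25: drop; pos5(id16) recv 86: fwd; pos0(id15) recv 16: fwd
Round 2: pos3(id25) recv 87: fwd; pos4(id86) recv 36: drop; pos0(id15) recv 86: fwd; pos1(id87) recv 16: drop
After round 2: 2 messages still in flight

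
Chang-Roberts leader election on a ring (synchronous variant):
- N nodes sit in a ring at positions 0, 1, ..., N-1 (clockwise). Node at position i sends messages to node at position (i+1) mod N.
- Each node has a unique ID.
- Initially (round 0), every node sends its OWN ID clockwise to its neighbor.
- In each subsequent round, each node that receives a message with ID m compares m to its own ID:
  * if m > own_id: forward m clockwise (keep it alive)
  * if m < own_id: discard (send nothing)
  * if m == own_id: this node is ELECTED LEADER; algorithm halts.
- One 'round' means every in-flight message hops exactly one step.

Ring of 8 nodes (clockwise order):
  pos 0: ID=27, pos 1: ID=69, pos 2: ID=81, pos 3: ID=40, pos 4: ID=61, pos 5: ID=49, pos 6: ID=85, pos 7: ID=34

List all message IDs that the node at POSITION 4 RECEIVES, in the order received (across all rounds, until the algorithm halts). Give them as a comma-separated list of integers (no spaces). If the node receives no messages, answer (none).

Round 1: pos1(id69) recv 27: drop; pos2(id81) recv 69: drop; pos3(id40) recv 81: fwd; pos4(id61) recv 40: drop; pos5(id49) recv 61: fwd; pos6(id85) recv 49: drop; pos7(id34) recv 85: fwd; pos0(id27) recv 34: fwd
Round 2: pos4(id61) recv 81: fwd; pos6(id85) recv 61: drop; pos0(id27) recv 85: fwd; pos1(id69) recv 34: drop
Round 3: pos5(id49) recv 81: fwd; pos1(id69) recv 85: fwd
Round 4: pos6(id85) recv 81: drop; pos2(id81) recv 85: fwd
Round 5: pos3(id40) recv 85: fwd
Round 6: pos4(id61) recv 85: fwd
Round 7: pos5(id49) recv 85: fwd
Round 8: pos6(id85) recv 85: ELECTED

Answer: 40,81,85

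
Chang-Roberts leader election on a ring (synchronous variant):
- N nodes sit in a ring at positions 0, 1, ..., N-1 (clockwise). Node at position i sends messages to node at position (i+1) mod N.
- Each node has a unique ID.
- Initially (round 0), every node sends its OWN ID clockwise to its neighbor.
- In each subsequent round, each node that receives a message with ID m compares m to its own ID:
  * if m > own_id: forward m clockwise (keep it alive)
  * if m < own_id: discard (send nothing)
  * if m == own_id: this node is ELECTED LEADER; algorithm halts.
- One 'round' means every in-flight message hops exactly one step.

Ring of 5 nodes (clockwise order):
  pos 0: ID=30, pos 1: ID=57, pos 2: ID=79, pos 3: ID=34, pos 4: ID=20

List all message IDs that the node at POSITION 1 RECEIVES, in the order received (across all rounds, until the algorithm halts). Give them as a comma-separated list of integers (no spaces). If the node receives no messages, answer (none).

Round 1: pos1(id57) recv 30: drop; pos2(id79) recv 57: drop; pos3(id34) recv 79: fwd; pos4(id20) recv 34: fwd; pos0(id30) recv 20: drop
Round 2: pos4(id20) recv 79: fwd; pos0(id30) recv 34: fwd
Round 3: pos0(id30) recv 79: fwd; pos1(id57) recv 34: drop
Round 4: pos1(id57) recv 79: fwd
Round 5: pos2(id79) recv 79: ELECTED

Answer: 30,34,79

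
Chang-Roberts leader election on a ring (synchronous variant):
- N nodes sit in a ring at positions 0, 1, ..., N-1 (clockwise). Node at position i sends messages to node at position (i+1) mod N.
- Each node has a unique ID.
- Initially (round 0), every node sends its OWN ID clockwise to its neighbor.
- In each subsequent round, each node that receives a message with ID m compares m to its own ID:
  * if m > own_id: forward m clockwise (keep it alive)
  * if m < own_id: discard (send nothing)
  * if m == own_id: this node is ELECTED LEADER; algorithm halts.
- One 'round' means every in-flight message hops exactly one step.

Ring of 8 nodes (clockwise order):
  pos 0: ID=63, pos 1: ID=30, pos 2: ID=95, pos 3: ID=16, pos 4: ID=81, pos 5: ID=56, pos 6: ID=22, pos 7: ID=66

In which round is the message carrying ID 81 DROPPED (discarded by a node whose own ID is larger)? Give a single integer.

Answer: 6

Derivation:
Round 1: pos1(id30) recv 63: fwd; pos2(id95) recv 30: drop; pos3(id16) recv 95: fwd; pos4(id81) recv 16: drop; pos5(id56) recv 81: fwd; pos6(id22) recv 56: fwd; pos7(id66) recv 22: drop; pos0(id63) recv 66: fwd
Round 2: pos2(id95) recv 63: drop; pos4(id81) recv 95: fwd; pos6(id22) recv 81: fwd; pos7(id66) recv 56: drop; pos1(id30) recv 66: fwd
Round 3: pos5(id56) recv 95: fwd; pos7(id66) recv 81: fwd; pos2(id95) recv 66: drop
Round 4: pos6(id22) recv 95: fwd; pos0(id63) recv 81: fwd
Round 5: pos7(id66) recv 95: fwd; pos1(id30) recv 81: fwd
Round 6: pos0(id63) recv 95: fwd; pos2(id95) recv 81: drop
Round 7: pos1(id30) recv 95: fwd
Round 8: pos2(id95) recv 95: ELECTED
Message ID 81 originates at pos 4; dropped at pos 2 in round 6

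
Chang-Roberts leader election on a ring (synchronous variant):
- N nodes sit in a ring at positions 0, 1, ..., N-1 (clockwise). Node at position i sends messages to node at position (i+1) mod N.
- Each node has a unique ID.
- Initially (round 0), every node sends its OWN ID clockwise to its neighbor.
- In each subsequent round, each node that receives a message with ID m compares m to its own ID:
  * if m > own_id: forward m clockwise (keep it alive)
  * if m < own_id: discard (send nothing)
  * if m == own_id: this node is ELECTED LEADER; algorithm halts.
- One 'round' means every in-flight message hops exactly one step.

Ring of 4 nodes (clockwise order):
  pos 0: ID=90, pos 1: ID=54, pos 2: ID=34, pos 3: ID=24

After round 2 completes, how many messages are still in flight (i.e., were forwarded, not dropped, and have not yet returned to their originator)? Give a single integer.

Round 1: pos1(id54) recv 90: fwd; pos2(id34) recv 54: fwd; pos3(id24) recv 34: fwd; pos0(id90) recv 24: drop
Round 2: pos2(id34) recv 90: fwd; pos3(id24) recv 54: fwd; pos0(id90) recv 34: drop
After round 2: 2 messages still in flight

Answer: 2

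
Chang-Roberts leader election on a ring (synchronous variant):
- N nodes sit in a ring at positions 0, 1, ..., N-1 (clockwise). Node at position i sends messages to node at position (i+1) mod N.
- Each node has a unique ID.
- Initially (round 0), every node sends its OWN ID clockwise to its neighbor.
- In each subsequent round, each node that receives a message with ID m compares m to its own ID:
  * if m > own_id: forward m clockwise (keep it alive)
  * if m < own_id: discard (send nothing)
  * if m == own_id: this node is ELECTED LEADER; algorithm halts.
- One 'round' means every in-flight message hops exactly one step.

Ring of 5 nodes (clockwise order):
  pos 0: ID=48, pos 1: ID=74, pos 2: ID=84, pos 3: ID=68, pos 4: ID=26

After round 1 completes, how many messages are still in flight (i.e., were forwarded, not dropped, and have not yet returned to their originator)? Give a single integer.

Round 1: pos1(id74) recv 48: drop; pos2(id84) recv 74: drop; pos3(id68) recv 84: fwd; pos4(id26) recv 68: fwd; pos0(id48) recv 26: drop
After round 1: 2 messages still in flight

Answer: 2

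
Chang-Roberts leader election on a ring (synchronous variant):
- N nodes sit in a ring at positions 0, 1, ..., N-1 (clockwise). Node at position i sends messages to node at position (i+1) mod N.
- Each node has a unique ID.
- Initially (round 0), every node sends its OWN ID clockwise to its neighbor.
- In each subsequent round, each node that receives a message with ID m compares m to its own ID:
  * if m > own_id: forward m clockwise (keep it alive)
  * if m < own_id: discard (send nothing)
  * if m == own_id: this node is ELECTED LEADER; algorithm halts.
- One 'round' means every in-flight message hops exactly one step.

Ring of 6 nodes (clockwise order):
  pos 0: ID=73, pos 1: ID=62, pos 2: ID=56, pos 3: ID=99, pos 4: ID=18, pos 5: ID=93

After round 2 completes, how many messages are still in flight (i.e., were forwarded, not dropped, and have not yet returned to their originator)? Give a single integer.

Round 1: pos1(id62) recv 73: fwd; pos2(id56) recv 62: fwd; pos3(id99) recv 56: drop; pos4(id18) recv 99: fwd; pos5(id93) recv 18: drop; pos0(id73) recv 93: fwd
Round 2: pos2(id56) recv 73: fwd; pos3(id99) recv 62: drop; pos5(id93) recv 99: fwd; pos1(id62) recv 93: fwd
After round 2: 3 messages still in flight

Answer: 3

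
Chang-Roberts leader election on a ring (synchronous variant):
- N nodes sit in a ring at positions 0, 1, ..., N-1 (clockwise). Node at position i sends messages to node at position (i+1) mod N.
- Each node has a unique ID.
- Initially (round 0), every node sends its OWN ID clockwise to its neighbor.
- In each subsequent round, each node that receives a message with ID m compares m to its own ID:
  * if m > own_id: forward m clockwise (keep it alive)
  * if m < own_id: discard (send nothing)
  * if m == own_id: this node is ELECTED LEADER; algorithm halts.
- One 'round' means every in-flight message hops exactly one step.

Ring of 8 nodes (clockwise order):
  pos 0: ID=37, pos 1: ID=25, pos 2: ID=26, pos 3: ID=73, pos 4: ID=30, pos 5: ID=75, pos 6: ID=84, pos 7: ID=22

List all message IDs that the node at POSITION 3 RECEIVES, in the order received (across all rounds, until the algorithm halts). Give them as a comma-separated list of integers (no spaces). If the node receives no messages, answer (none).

Round 1: pos1(id25) recv 37: fwd; pos2(id26) recv 25: drop; pos3(id73) recv 26: drop; pos4(id30) recv 73: fwd; pos5(id75) recv 30: drop; pos6(id84) recv 75: drop; pos7(id22) recv 84: fwd; pos0(id37) recv 22: drop
Round 2: pos2(id26) recv 37: fwd; pos5(id75) recv 73: drop; pos0(id37) recv 84: fwd
Round 3: pos3(id73) recv 37: drop; pos1(id25) recv 84: fwd
Round 4: pos2(id26) recv 84: fwd
Round 5: pos3(id73) recv 84: fwd
Round 6: pos4(id30) recv 84: fwd
Round 7: pos5(id75) recv 84: fwd
Round 8: pos6(id84) recv 84: ELECTED

Answer: 26,37,84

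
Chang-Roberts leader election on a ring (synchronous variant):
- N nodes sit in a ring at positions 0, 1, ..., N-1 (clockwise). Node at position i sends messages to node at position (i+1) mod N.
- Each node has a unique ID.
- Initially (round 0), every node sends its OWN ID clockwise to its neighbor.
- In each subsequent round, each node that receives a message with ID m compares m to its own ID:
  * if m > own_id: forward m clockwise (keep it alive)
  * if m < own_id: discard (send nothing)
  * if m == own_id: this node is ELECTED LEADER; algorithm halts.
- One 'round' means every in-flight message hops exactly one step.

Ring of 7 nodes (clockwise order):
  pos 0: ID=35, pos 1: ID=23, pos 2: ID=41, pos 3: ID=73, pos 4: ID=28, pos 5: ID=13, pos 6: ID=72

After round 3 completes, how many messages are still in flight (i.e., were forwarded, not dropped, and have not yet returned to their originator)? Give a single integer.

Answer: 2

Derivation:
Round 1: pos1(id23) recv 35: fwd; pos2(id41) recv 23: drop; pos3(id73) recv 41: drop; pos4(id28) recv 73: fwd; pos5(id13) recv 28: fwd; pos6(id72) recv 13: drop; pos0(id35) recv 72: fwd
Round 2: pos2(id41) recv 35: drop; pos5(id13) recv 73: fwd; pos6(id72) recv 28: drop; pos1(id23) recv 72: fwd
Round 3: pos6(id72) recv 73: fwd; pos2(id41) recv 72: fwd
After round 3: 2 messages still in flight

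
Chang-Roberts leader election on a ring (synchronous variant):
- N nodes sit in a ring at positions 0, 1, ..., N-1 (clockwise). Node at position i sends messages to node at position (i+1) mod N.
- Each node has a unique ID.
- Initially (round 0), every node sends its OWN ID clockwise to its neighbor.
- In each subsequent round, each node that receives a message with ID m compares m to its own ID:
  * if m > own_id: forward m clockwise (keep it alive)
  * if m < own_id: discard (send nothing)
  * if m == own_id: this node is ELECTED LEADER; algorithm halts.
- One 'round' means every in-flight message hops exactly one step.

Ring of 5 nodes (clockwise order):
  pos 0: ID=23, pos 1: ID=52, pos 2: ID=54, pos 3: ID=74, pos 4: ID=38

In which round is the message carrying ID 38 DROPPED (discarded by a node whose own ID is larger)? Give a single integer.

Round 1: pos1(id52) recv 23: drop; pos2(id54) recv 52: drop; pos3(id74) recv 54: drop; pos4(id38) recv 74: fwd; pos0(id23) recv 38: fwd
Round 2: pos0(id23) recv 74: fwd; pos1(id52) recv 38: drop
Round 3: pos1(id52) recv 74: fwd
Round 4: pos2(id54) recv 74: fwd
Round 5: pos3(id74) recv 74: ELECTED
Message ID 38 originates at pos 4; dropped at pos 1 in round 2

Answer: 2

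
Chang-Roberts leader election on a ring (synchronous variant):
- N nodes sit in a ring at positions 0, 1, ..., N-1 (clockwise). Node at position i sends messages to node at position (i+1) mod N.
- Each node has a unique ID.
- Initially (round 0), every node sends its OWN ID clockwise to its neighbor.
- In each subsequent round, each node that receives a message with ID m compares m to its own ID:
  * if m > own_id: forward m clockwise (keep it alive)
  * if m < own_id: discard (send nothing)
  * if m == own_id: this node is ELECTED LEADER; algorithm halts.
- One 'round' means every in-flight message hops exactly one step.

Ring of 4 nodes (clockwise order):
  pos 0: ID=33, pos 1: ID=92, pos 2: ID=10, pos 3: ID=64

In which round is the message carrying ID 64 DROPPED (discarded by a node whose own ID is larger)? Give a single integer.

Answer: 2

Derivation:
Round 1: pos1(id92) recv 33: drop; pos2(id10) recv 92: fwd; pos3(id64) recv 10: drop; pos0(id33) recv 64: fwd
Round 2: pos3(id64) recv 92: fwd; pos1(id92) recv 64: drop
Round 3: pos0(id33) recv 92: fwd
Round 4: pos1(id92) recv 92: ELECTED
Message ID 64 originates at pos 3; dropped at pos 1 in round 2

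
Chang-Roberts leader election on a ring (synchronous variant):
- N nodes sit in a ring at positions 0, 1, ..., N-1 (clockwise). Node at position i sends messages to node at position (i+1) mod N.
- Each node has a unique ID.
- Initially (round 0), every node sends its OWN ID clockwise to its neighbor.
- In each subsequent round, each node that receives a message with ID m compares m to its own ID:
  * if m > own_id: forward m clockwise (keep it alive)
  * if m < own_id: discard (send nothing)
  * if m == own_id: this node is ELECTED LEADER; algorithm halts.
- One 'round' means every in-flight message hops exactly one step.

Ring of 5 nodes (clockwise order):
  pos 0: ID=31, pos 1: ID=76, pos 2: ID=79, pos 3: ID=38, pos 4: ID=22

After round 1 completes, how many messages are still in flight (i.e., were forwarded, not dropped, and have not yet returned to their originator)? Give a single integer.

Round 1: pos1(id76) recv 31: drop; pos2(id79) recv 76: drop; pos3(id38) recv 79: fwd; pos4(id22) recv 38: fwd; pos0(id31) recv 22: drop
After round 1: 2 messages still in flight

Answer: 2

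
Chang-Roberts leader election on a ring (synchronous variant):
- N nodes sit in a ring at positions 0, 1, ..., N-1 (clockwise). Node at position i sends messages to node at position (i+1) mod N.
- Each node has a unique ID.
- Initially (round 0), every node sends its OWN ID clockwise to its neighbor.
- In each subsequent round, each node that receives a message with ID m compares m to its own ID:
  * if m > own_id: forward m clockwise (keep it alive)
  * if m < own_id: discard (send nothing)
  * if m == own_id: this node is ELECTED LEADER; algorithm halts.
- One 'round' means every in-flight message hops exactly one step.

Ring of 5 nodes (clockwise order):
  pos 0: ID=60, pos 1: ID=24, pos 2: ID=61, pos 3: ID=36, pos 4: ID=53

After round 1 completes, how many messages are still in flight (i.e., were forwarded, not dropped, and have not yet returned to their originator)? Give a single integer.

Round 1: pos1(id24) recv 60: fwd; pos2(id61) recv 24: drop; pos3(id36) recv 61: fwd; pos4(id53) recv 36: drop; pos0(id60) recv 53: drop
After round 1: 2 messages still in flight

Answer: 2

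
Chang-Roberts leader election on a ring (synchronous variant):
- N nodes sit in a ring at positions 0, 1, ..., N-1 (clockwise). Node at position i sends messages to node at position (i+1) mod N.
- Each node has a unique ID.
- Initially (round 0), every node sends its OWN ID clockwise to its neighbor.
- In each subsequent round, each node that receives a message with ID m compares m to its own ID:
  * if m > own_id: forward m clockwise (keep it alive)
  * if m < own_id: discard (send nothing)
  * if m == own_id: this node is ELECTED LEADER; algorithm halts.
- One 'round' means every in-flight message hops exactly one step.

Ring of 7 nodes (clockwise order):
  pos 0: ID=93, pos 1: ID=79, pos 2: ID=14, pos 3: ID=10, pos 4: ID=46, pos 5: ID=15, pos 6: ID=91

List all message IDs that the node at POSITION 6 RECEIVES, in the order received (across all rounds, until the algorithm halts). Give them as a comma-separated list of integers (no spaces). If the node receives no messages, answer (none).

Answer: 15,46,79,93

Derivation:
Round 1: pos1(id79) recv 93: fwd; pos2(id14) recv 79: fwd; pos3(id10) recv 14: fwd; pos4(id46) recv 10: drop; pos5(id15) recv 46: fwd; pos6(id91) recv 15: drop; pos0(id93) recv 91: drop
Round 2: pos2(id14) recv 93: fwd; pos3(id10) recv 79: fwd; pos4(id46) recv 14: drop; pos6(id91) recv 46: drop
Round 3: pos3(id10) recv 93: fwd; pos4(id46) recv 79: fwd
Round 4: pos4(id46) recv 93: fwd; pos5(id15) recv 79: fwd
Round 5: pos5(id15) recv 93: fwd; pos6(id91) recv 79: drop
Round 6: pos6(id91) recv 93: fwd
Round 7: pos0(id93) recv 93: ELECTED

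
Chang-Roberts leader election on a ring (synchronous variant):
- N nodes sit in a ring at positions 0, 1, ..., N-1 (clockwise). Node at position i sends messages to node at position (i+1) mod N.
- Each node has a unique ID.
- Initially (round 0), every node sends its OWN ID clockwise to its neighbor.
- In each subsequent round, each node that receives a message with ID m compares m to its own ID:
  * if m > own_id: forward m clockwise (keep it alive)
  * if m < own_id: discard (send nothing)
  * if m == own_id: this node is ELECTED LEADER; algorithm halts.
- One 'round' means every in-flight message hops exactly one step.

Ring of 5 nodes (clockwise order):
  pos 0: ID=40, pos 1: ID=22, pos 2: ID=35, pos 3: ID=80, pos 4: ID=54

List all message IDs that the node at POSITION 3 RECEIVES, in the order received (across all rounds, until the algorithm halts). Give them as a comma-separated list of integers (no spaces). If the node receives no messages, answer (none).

Round 1: pos1(id22) recv 40: fwd; pos2(id35) recv 22: drop; pos3(id80) recv 35: drop; pos4(id54) recv 80: fwd; pos0(id40) recv 54: fwd
Round 2: pos2(id35) recv 40: fwd; pos0(id40) recv 80: fwd; pos1(id22) recv 54: fwd
Round 3: pos3(id80) recv 40: drop; pos1(id22) recv 80: fwd; pos2(id35) recv 54: fwd
Round 4: pos2(id35) recv 80: fwd; pos3(id80) recv 54: drop
Round 5: pos3(id80) recv 80: ELECTED

Answer: 35,40,54,80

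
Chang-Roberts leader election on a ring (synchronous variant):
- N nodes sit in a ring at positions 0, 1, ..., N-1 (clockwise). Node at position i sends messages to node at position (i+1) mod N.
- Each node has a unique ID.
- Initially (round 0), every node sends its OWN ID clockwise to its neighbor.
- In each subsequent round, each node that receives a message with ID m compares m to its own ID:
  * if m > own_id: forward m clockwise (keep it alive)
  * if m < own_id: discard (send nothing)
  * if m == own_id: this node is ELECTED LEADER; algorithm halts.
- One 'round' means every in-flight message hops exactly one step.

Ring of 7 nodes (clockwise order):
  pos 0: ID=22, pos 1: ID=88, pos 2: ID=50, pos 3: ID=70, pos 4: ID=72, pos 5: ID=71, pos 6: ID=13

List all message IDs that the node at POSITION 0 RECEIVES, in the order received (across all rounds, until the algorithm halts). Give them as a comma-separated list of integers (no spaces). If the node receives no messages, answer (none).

Answer: 13,71,72,88

Derivation:
Round 1: pos1(id88) recv 22: drop; pos2(id50) recv 88: fwd; pos3(id70) recv 50: drop; pos4(id72) recv 70: drop; pos5(id71) recv 72: fwd; pos6(id13) recv 71: fwd; pos0(id22) recv 13: drop
Round 2: pos3(id70) recv 88: fwd; pos6(id13) recv 72: fwd; pos0(id22) recv 71: fwd
Round 3: pos4(id72) recv 88: fwd; pos0(id22) recv 72: fwd; pos1(id88) recv 71: drop
Round 4: pos5(id71) recv 88: fwd; pos1(id88) recv 72: drop
Round 5: pos6(id13) recv 88: fwd
Round 6: pos0(id22) recv 88: fwd
Round 7: pos1(id88) recv 88: ELECTED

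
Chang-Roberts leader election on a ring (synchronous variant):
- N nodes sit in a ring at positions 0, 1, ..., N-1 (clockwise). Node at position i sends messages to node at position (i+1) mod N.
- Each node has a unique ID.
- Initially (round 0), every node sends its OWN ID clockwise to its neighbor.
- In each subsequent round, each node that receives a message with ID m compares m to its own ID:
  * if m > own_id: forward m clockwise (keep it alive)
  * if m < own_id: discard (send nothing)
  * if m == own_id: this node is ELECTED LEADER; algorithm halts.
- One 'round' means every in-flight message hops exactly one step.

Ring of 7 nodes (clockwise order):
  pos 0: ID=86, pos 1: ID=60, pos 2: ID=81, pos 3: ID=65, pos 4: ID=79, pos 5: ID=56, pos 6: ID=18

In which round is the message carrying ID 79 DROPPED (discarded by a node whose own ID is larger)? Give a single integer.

Round 1: pos1(id60) recv 86: fwd; pos2(id81) recv 60: drop; pos3(id65) recv 81: fwd; pos4(id79) recv 65: drop; pos5(id56) recv 79: fwd; pos6(id18) recv 56: fwd; pos0(id86) recv 18: drop
Round 2: pos2(id81) recv 86: fwd; pos4(id79) recv 81: fwd; pos6(id18) recv 79: fwd; pos0(id86) recv 56: drop
Round 3: pos3(id65) recv 86: fwd; pos5(id56) recv 81: fwd; pos0(id86) recv 79: drop
Round 4: pos4(id79) recv 86: fwd; pos6(id18) recv 81: fwd
Round 5: pos5(id56) recv 86: fwd; pos0(id86) recv 81: drop
Round 6: pos6(id18) recv 86: fwd
Round 7: pos0(id86) recv 86: ELECTED
Message ID 79 originates at pos 4; dropped at pos 0 in round 3

Answer: 3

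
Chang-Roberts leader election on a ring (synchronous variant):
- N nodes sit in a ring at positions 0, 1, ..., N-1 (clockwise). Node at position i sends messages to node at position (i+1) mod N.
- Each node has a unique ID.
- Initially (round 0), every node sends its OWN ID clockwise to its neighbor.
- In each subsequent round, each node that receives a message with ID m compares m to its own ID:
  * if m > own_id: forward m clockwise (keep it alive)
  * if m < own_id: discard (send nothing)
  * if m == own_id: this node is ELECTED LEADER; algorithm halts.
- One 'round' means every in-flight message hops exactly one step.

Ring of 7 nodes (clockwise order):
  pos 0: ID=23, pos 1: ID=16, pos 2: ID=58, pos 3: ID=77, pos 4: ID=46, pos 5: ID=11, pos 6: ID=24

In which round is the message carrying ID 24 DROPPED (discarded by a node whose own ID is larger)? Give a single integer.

Answer: 3

Derivation:
Round 1: pos1(id16) recv 23: fwd; pos2(id58) recv 16: drop; pos3(id77) recv 58: drop; pos4(id46) recv 77: fwd; pos5(id11) recv 46: fwd; pos6(id24) recv 11: drop; pos0(id23) recv 24: fwd
Round 2: pos2(id58) recv 23: drop; pos5(id11) recv 77: fwd; pos6(id24) recv 46: fwd; pos1(id16) recv 24: fwd
Round 3: pos6(id24) recv 77: fwd; pos0(id23) recv 46: fwd; pos2(id58) recv 24: drop
Round 4: pos0(id23) recv 77: fwd; pos1(id16) recv 46: fwd
Round 5: pos1(id16) recv 77: fwd; pos2(id58) recv 46: drop
Round 6: pos2(id58) recv 77: fwd
Round 7: pos3(id77) recv 77: ELECTED
Message ID 24 originates at pos 6; dropped at pos 2 in round 3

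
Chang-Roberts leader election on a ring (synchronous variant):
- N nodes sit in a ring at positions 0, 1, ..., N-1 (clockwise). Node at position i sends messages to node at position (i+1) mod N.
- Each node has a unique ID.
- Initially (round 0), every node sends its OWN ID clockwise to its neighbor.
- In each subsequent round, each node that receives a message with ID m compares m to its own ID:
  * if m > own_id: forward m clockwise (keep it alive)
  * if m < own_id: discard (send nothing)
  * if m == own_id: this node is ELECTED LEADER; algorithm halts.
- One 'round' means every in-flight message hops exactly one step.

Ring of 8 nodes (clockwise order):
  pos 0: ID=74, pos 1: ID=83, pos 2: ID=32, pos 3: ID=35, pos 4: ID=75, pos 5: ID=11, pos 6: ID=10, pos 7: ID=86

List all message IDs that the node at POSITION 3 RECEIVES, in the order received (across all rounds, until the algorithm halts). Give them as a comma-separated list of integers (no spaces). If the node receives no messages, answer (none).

Round 1: pos1(id83) recv 74: drop; pos2(id32) recv 83: fwd; pos3(id35) recv 32: drop; pos4(id75) recv 35: drop; pos5(id11) recv 75: fwd; pos6(id10) recv 11: fwd; pos7(id86) recv 10: drop; pos0(id74) recv 86: fwd
Round 2: pos3(id35) recv 83: fwd; pos6(id10) recv 75: fwd; pos7(id86) recv 11: drop; pos1(id83) recv 86: fwd
Round 3: pos4(id75) recv 83: fwd; pos7(id86) recv 75: drop; pos2(id32) recv 86: fwd
Round 4: pos5(id11) recv 83: fwd; pos3(id35) recv 86: fwd
Round 5: pos6(id10) recv 83: fwd; pos4(id75) recv 86: fwd
Round 6: pos7(id86) recv 83: drop; pos5(id11) recv 86: fwd
Round 7: pos6(id10) recv 86: fwd
Round 8: pos7(id86) recv 86: ELECTED

Answer: 32,83,86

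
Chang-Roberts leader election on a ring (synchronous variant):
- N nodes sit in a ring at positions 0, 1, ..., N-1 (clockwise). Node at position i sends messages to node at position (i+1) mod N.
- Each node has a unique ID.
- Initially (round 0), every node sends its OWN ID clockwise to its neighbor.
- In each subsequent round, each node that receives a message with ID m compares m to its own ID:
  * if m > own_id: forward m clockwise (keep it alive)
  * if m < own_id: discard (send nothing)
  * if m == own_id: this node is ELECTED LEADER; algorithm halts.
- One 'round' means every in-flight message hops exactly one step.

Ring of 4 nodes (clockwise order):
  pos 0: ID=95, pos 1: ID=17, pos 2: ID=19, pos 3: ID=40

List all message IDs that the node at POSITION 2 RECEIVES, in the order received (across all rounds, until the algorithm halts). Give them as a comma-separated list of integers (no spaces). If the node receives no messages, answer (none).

Answer: 17,95

Derivation:
Round 1: pos1(id17) recv 95: fwd; pos2(id19) recv 17: drop; pos3(id40) recv 19: drop; pos0(id95) recv 40: drop
Round 2: pos2(id19) recv 95: fwd
Round 3: pos3(id40) recv 95: fwd
Round 4: pos0(id95) recv 95: ELECTED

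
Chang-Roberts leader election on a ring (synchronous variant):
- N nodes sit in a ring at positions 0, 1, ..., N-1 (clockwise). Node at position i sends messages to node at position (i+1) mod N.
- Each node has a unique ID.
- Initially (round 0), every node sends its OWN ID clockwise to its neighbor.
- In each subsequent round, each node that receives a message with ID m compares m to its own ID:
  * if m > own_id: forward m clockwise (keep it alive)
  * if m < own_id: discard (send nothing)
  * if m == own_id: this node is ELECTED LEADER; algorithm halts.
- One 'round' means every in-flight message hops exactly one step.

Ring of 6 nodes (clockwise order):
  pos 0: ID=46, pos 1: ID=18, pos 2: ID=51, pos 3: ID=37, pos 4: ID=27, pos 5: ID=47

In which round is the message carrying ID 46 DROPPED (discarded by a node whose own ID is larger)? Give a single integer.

Answer: 2

Derivation:
Round 1: pos1(id18) recv 46: fwd; pos2(id51) recv 18: drop; pos3(id37) recv 51: fwd; pos4(id27) recv 37: fwd; pos5(id47) recv 27: drop; pos0(id46) recv 47: fwd
Round 2: pos2(id51) recv 46: drop; pos4(id27) recv 51: fwd; pos5(id47) recv 37: drop; pos1(id18) recv 47: fwd
Round 3: pos5(id47) recv 51: fwd; pos2(id51) recv 47: drop
Round 4: pos0(id46) recv 51: fwd
Round 5: pos1(id18) recv 51: fwd
Round 6: pos2(id51) recv 51: ELECTED
Message ID 46 originates at pos 0; dropped at pos 2 in round 2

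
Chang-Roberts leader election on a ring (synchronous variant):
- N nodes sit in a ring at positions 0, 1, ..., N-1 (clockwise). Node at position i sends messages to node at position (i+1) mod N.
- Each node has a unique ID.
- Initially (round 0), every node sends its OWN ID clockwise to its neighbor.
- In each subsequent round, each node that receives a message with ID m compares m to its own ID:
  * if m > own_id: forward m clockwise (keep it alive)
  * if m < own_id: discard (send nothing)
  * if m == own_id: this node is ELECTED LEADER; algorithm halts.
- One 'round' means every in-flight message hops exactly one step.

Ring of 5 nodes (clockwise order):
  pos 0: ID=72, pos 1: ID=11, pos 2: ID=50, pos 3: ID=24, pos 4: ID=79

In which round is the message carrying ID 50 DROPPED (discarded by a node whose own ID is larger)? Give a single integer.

Round 1: pos1(id11) recv 72: fwd; pos2(id50) recv 11: drop; pos3(id24) recv 50: fwd; pos4(id79) recv 24: drop; pos0(id72) recv 79: fwd
Round 2: pos2(id50) recv 72: fwd; pos4(id79) recv 50: drop; pos1(id11) recv 79: fwd
Round 3: pos3(id24) recv 72: fwd; pos2(id50) recv 79: fwd
Round 4: pos4(id79) recv 72: drop; pos3(id24) recv 79: fwd
Round 5: pos4(id79) recv 79: ELECTED
Message ID 50 originates at pos 2; dropped at pos 4 in round 2

Answer: 2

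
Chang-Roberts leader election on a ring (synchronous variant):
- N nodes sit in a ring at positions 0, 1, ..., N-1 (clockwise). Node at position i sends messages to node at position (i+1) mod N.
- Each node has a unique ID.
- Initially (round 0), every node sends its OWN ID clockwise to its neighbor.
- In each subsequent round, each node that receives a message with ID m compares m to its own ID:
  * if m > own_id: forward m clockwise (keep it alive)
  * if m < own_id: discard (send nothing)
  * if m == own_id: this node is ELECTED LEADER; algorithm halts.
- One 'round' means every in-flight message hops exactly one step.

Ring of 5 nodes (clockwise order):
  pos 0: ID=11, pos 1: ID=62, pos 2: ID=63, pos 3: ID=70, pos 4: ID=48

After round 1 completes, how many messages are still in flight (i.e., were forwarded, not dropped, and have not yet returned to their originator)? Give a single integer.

Answer: 2

Derivation:
Round 1: pos1(id62) recv 11: drop; pos2(id63) recv 62: drop; pos3(id70) recv 63: drop; pos4(id48) recv 70: fwd; pos0(id11) recv 48: fwd
After round 1: 2 messages still in flight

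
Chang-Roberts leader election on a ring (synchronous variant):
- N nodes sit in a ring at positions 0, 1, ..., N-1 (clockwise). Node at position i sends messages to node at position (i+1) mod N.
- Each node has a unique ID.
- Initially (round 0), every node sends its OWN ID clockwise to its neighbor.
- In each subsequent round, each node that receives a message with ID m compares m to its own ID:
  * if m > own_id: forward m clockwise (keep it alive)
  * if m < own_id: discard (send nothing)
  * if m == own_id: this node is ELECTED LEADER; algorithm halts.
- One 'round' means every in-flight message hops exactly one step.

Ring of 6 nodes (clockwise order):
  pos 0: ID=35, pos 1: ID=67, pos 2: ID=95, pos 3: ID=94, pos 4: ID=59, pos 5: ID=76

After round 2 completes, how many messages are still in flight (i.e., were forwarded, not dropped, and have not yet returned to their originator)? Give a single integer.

Round 1: pos1(id67) recv 35: drop; pos2(id95) recv 67: drop; pos3(id94) recv 95: fwd; pos4(id59) recv 94: fwd; pos5(id76) recv 59: drop; pos0(id35) recv 76: fwd
Round 2: pos4(id59) recv 95: fwd; pos5(id76) recv 94: fwd; pos1(id67) recv 76: fwd
After round 2: 3 messages still in flight

Answer: 3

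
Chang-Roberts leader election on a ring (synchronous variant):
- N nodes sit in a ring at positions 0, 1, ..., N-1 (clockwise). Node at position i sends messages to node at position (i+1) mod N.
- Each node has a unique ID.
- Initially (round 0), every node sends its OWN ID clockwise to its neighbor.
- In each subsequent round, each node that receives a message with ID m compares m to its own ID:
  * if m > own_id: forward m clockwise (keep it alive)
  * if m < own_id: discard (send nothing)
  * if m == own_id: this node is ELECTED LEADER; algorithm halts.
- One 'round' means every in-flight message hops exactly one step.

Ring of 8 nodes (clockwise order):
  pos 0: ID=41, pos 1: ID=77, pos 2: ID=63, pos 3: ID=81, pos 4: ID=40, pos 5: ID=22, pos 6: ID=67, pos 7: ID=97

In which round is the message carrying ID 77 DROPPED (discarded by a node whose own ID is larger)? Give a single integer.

Round 1: pos1(id77) recv 41: drop; pos2(id63) recv 77: fwd; pos3(id81) recv 63: drop; pos4(id40) recv 81: fwd; pos5(id22) recv 40: fwd; pos6(id67) recv 22: drop; pos7(id97) recv 67: drop; pos0(id41) recv 97: fwd
Round 2: pos3(id81) recv 77: drop; pos5(id22) recv 81: fwd; pos6(id67) recv 40: drop; pos1(id77) recv 97: fwd
Round 3: pos6(id67) recv 81: fwd; pos2(id63) recv 97: fwd
Round 4: pos7(id97) recv 81: drop; pos3(id81) recv 97: fwd
Round 5: pos4(id40) recv 97: fwd
Round 6: pos5(id22) recv 97: fwd
Round 7: pos6(id67) recv 97: fwd
Round 8: pos7(id97) recv 97: ELECTED
Message ID 77 originates at pos 1; dropped at pos 3 in round 2

Answer: 2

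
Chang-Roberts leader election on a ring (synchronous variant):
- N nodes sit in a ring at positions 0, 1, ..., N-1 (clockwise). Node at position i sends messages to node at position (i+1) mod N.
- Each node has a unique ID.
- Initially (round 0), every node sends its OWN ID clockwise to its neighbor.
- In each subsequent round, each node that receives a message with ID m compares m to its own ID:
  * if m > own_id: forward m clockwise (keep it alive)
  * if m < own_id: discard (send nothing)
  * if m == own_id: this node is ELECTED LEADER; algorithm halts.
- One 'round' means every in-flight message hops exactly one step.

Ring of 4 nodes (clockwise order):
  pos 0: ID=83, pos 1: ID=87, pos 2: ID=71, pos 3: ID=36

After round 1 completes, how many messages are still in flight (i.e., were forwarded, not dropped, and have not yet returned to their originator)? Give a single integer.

Round 1: pos1(id87) recv 83: drop; pos2(id71) recv 87: fwd; pos3(id36) recv 71: fwd; pos0(id83) recv 36: drop
After round 1: 2 messages still in flight

Answer: 2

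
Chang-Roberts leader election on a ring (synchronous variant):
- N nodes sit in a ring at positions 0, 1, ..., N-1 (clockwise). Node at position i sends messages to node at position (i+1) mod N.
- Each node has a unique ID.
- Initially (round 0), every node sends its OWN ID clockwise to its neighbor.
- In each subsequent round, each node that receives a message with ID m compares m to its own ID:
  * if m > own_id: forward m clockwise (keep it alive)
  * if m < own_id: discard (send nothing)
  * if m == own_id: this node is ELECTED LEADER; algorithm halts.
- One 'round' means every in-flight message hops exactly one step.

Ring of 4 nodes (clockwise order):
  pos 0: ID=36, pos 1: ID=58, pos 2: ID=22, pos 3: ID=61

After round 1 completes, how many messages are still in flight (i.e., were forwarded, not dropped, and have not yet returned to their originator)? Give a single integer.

Round 1: pos1(id58) recv 36: drop; pos2(id22) recv 58: fwd; pos3(id61) recv 22: drop; pos0(id36) recv 61: fwd
After round 1: 2 messages still in flight

Answer: 2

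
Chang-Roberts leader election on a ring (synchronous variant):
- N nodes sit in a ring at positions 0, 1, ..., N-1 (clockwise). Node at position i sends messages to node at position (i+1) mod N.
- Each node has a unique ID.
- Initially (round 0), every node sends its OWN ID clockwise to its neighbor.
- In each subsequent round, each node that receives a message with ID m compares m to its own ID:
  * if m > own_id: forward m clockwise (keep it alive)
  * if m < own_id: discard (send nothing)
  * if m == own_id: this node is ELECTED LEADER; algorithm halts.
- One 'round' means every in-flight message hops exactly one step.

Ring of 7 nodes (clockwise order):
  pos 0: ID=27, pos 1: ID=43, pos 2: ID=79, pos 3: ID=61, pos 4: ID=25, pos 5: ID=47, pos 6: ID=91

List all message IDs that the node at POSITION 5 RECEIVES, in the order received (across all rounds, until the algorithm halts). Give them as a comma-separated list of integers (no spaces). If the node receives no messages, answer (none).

Round 1: pos1(id43) recv 27: drop; pos2(id79) recv 43: drop; pos3(id61) recv 79: fwd; pos4(id25) recv 61: fwd; pos5(id47) recv 25: drop; pos6(id91) recv 47: drop; pos0(id27) recv 91: fwd
Round 2: pos4(id25) recv 79: fwd; pos5(id47) recv 61: fwd; pos1(id43) recv 91: fwd
Round 3: pos5(id47) recv 79: fwd; pos6(id91) recv 61: drop; pos2(id79) recv 91: fwd
Round 4: pos6(id91) recv 79: drop; pos3(id61) recv 91: fwd
Round 5: pos4(id25) recv 91: fwd
Round 6: pos5(id47) recv 91: fwd
Round 7: pos6(id91) recv 91: ELECTED

Answer: 25,61,79,91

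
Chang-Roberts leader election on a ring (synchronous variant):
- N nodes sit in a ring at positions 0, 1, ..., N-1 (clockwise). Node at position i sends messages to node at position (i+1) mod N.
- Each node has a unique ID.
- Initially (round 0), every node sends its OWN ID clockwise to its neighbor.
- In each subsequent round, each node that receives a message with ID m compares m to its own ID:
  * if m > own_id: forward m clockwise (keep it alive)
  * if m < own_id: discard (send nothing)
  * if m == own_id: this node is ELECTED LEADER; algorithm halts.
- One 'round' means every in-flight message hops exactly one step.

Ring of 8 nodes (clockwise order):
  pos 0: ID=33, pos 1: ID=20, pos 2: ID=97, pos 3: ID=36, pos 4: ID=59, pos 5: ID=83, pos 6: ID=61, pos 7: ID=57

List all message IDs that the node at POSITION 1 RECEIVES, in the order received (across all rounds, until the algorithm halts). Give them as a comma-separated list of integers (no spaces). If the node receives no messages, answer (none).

Round 1: pos1(id20) recv 33: fwd; pos2(id97) recv 20: drop; pos3(id36) recv 97: fwd; pos4(id59) recv 36: drop; pos5(id83) recv 59: drop; pos6(id61) recv 83: fwd; pos7(id57) recv 61: fwd; pos0(id33) recv 57: fwd
Round 2: pos2(id97) recv 33: drop; pos4(id59) recv 97: fwd; pos7(id57) recv 83: fwd; pos0(id33) recv 61: fwd; pos1(id20) recv 57: fwd
Round 3: pos5(id83) recv 97: fwd; pos0(id33) recv 83: fwd; pos1(id20) recv 61: fwd; pos2(id97) recv 57: drop
Round 4: pos6(id61) recv 97: fwd; pos1(id20) recv 83: fwd; pos2(id97) recv 61: drop
Round 5: pos7(id57) recv 97: fwd; pos2(id97) recv 83: drop
Round 6: pos0(id33) recv 97: fwd
Round 7: pos1(id20) recv 97: fwd
Round 8: pos2(id97) recv 97: ELECTED

Answer: 33,57,61,83,97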